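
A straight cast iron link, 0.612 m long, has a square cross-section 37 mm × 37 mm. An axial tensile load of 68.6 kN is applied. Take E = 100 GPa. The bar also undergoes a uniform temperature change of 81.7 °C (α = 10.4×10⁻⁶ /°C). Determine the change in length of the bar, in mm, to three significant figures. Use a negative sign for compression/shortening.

0.827 mm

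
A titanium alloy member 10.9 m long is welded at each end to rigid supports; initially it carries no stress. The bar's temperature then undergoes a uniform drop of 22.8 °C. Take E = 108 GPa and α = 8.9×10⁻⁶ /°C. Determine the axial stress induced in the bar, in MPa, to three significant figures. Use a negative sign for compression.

21.9 MPa

Free thermal expansion αLΔT = 8.9e-6 · 10900 · -22.8 = -2.212 mm.
The walls impose strain ε = −(-2.212)/10900 = 2.0292e-04; σ = Eε = 108000 · 2.0292e-04 = 21.92 MPa.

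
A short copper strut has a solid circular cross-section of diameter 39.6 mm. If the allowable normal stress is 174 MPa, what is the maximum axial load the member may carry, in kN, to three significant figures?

A = 1232 mm².
P_max = σ_allow · A = 174 · 1232 = 214300 N = 214.3 kN.

214 kN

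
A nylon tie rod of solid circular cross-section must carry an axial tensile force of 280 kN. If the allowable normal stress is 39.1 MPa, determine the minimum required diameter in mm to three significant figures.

95.5 mm

Required area A ≥ P/σ_allow = 280000/39.1 = 7161 mm².
For a solid circular section, d ≥ √(4A/π) = 95.49 mm.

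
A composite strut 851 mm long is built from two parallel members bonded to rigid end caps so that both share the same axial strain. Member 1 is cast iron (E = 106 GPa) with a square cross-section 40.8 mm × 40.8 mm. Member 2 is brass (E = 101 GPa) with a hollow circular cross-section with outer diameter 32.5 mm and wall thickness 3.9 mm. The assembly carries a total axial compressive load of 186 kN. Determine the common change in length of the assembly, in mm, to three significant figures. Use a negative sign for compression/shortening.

A_1 = 1665 mm².
A_2 = 350.4 mm².
Equal strain + equilibrium ⇒ each member carries load in proportion to AE: A₁E₁ = 176500000 N, A₂E₂ = 35390000 N, ΣAE = 211800000 N.
δ = PL/ΣAE = -186000·851/211800000 = -0.7472 mm.

-0.747 mm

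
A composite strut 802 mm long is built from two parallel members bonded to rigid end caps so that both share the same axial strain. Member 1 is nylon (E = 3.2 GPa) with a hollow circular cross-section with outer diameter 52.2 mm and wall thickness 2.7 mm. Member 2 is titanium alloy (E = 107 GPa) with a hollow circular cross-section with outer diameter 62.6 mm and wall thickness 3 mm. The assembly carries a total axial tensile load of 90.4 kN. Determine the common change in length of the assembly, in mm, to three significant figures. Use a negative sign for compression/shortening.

1.18 mm

A_1 = 419.9 mm².
A_2 = 561.7 mm².
Equal strain + equilibrium ⇒ each member carries load in proportion to AE: A₁E₁ = 1344000 N, A₂E₂ = 60100000 N, ΣAE = 61450000 N.
δ = PL/ΣAE = 90400·802/61450000 = 1.18 mm.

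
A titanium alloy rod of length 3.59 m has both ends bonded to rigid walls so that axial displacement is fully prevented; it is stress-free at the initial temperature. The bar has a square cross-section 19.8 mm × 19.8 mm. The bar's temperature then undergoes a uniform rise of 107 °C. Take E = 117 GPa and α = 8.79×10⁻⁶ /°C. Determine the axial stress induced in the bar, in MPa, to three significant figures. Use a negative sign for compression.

-110 MPa

Free thermal expansion αLΔT = 8.79e-6 · 3590 · 107 = 3.377 mm.
The walls impose strain ε = −(3.377)/3590 = -9.4053e-04; σ = Eε = 117000 · -9.4053e-04 = -110 MPa.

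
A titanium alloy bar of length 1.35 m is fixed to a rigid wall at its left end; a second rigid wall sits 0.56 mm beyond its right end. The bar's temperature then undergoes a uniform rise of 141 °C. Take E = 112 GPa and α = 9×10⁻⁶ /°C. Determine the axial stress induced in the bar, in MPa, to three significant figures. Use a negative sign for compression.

-95.7 MPa

Free thermal expansion αLΔT = 9e-6 · 1350 · 141 = 1.713 mm.
The walls engage after the gap closes; constrained expansion = 1.713 − 0.56 = 1.153 mm.
The walls impose strain ε = −(1.153)/1350 = -8.5419e-04; σ = Eε = 112000 · -8.5419e-04 = -95.67 MPa.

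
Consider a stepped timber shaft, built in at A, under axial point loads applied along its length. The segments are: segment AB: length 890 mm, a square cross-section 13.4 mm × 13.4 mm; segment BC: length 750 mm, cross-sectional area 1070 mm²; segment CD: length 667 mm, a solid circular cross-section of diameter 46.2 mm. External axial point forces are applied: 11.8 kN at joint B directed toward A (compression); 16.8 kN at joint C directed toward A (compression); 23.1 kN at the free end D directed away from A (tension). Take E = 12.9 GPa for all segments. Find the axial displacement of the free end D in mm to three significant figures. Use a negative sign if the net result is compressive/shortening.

Internal axial forces (sectioning from the free end, tension +): N_CD = 23.1 kN, N_BC = 6.3 kN, N_AB = -5.5 kN.
A_AB = 179.6 mm².
A_CD = 1676 mm².
δ_AB = -5500·890/(179.6·12900) = -2.113 mm
δ_BC = 6300·750/(1070·12900) = 0.3423 mm
δ_CD = 23100·667/(1676·12900) = 0.7125 mm
δ = Σδ_i = -1.058 mm.

-1.06 mm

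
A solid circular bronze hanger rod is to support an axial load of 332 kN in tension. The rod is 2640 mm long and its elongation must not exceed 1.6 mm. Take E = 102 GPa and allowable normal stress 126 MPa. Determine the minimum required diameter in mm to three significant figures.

82.7 mm

Required area A ≥ P/σ_allow = 332000/126 = 2635 mm².
For a solid circular section, d ≥ √(4A/π) = 57.92 mm.
Elongation limit: A ≥ PL/(Eδ_allow) = 332000·2640/(102000·1.6) = 5371 mm² ⇒ d ≥ 82.69 mm.
The elongation limit governs.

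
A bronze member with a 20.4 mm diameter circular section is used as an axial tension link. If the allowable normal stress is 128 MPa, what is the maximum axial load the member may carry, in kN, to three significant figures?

41.8 kN

A = 326.9 mm².
P_max = σ_allow · A = 128 · 326.9 = 41840 N = 41.84 kN.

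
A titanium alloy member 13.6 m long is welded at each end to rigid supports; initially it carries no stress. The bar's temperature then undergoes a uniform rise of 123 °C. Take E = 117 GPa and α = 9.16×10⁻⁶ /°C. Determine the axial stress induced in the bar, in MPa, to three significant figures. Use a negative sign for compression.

Free thermal expansion αLΔT = 9.16e-6 · 13600 · 123 = 15.32 mm.
The walls impose strain ε = −(15.32)/13600 = -1.1267e-03; σ = Eε = 117000 · -1.1267e-03 = -131.8 MPa.

-132 MPa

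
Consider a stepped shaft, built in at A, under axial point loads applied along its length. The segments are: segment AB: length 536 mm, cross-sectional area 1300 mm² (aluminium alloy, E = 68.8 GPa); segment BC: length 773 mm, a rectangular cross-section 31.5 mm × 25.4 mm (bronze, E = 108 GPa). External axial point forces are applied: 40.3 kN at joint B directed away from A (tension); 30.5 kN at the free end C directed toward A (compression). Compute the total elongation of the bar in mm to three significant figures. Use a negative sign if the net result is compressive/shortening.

Internal axial forces (sectioning from the free end, tension +): N_BC = -30.5 kN, N_AB = 9.8 kN.
A_BC = 800.1 mm².
δ_AB = 9800·536/(1300·68800) = 0.05873 mm
δ_BC = -30500·773/(800.1·108000) = -0.2728 mm
δ = Σδ_i = -0.2141 mm.

-0.214 mm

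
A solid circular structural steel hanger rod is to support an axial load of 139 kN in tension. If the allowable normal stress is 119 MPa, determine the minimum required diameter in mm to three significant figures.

Required area A ≥ P/σ_allow = 139000/119 = 1168 mm².
For a solid circular section, d ≥ √(4A/π) = 38.56 mm.

38.6 mm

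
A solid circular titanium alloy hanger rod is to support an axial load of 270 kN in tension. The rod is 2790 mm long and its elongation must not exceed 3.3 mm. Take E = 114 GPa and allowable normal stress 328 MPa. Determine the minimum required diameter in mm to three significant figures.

50.5 mm

Required area A ≥ P/σ_allow = 270000/328 = 823.2 mm².
For a solid circular section, d ≥ √(4A/π) = 32.37 mm.
Elongation limit: A ≥ PL/(Eδ_allow) = 270000·2790/(114000·3.3) = 2002 mm² ⇒ d ≥ 50.49 mm.
The elongation limit governs.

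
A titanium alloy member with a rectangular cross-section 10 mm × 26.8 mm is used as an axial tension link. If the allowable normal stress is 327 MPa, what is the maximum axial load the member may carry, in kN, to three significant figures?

A = 268 mm².
P_max = σ_allow · A = 327 · 268 = 87640 N = 87.64 kN.

87.6 kN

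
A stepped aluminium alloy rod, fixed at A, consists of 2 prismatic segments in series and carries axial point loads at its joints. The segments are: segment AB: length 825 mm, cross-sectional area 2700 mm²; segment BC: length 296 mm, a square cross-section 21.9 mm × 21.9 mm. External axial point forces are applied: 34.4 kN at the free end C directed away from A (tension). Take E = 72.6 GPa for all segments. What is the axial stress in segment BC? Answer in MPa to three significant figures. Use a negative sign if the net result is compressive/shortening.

Internal axial forces (sectioning from the free end, tension +): N_BC = 34.4 kN, N_AB = 34.4 kN.
A_BC = 479.6 mm².
σ_BC = N_BC/A_BC = 34400/479.6 = 71.72 MPa.

71.7 MPa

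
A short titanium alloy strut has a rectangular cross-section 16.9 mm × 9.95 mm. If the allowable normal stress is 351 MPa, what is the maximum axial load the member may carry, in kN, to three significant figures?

A = 168.2 mm².
P_max = σ_allow · A = 351 · 168.2 = 59020 N = 59.02 kN.

59.0 kN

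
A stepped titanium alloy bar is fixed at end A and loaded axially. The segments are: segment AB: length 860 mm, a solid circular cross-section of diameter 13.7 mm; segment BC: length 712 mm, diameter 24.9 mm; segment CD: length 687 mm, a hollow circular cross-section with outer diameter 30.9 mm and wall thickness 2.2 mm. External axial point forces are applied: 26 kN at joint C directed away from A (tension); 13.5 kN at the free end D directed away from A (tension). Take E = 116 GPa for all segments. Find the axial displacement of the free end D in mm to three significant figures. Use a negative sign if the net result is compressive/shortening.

2.89 mm

Internal axial forces (sectioning from the free end, tension +): N_CD = 13.5 kN, N_BC = 39.5 kN, N_AB = 39.5 kN.
A_AB = 147.4 mm².
A_BC = 487 mm².
A_CD = 198.4 mm².
δ_AB = 39500·860/(147.4·116000) = 1.987 mm
δ_BC = 39500·712/(487·116000) = 0.4979 mm
δ_CD = 13500·687/(198.4·116000) = 0.4031 mm
δ = Σδ_i = 2.888 mm.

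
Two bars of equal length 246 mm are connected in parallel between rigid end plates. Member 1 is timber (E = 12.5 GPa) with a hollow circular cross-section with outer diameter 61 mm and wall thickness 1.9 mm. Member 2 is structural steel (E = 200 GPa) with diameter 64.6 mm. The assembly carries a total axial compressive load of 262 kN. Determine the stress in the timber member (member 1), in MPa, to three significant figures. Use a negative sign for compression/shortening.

-4.96 MPa

A_1 = 352.8 mm².
A_2 = 3278 mm².
Equal strain + equilibrium ⇒ each member carries load in proportion to AE: A₁E₁ = 4410000 N, A₂E₂ = 655500000 N, ΣAE = 659900000 N.
σ₁ = P·E₁/ΣAE = -262000·12500/659900000 = -4.963 MPa.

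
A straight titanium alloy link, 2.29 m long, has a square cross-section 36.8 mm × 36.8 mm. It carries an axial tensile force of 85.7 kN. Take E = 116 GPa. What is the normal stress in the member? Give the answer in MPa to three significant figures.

A = 1354 mm².
σ = N/A = 85700/1354 = 63.28 MPa.

63.3 MPa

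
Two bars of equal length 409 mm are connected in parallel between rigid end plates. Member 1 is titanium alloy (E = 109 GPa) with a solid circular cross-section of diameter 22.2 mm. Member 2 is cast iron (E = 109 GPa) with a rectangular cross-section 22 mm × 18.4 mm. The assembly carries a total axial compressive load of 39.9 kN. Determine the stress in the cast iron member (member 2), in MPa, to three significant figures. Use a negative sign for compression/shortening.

A_1 = 387.1 mm².
A_2 = 404.8 mm².
Equal strain + equilibrium ⇒ each member carries load in proportion to AE: A₁E₁ = 42190000 N, A₂E₂ = 44120000 N, ΣAE = 86310000 N.
σ₂ = P·E₂/ΣAE = -39900·109000/86310000 = -50.39 MPa.

-50.4 MPa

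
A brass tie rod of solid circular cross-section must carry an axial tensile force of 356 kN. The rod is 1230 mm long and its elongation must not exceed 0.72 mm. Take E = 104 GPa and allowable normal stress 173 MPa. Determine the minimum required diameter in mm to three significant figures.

Required area A ≥ P/σ_allow = 356000/173 = 2058 mm².
For a solid circular section, d ≥ √(4A/π) = 51.19 mm.
Elongation limit: A ≥ PL/(Eδ_allow) = 356000·1230/(104000·0.72) = 5848 mm² ⇒ d ≥ 86.29 mm.
The elongation limit governs.

86.3 mm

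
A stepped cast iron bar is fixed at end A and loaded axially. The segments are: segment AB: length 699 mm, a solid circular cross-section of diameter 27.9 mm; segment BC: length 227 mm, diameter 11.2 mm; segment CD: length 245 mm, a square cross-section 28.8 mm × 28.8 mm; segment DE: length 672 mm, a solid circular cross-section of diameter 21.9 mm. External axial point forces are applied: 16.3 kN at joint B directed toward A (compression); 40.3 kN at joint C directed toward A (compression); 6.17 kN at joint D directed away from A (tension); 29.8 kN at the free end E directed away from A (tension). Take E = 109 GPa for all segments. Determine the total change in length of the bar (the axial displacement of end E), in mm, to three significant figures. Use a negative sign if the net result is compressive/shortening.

0.277 mm

Internal axial forces (sectioning from the free end, tension +): N_DE = 29.8 kN, N_CD = 35.97 kN, N_BC = -4.33 kN, N_AB = -20.63 kN.
A_AB = 611.4 mm².
A_BC = 98.52 mm².
A_CD = 829.4 mm².
A_DE = 376.7 mm².
δ_AB = -20630·699/(611.4·109000) = -0.2164 mm
δ_BC = -4330·227/(98.52·109000) = -0.09153 mm
δ_CD = 35970·245/(829.4·109000) = 0.09748 mm
δ_DE = 29800·672/(376.7·109000) = 0.4877 mm
δ = Σδ_i = 0.2773 mm.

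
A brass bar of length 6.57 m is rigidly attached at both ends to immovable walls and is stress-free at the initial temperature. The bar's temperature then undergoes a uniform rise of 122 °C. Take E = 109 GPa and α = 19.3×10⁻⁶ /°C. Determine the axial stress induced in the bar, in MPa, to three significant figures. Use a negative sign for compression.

Free thermal expansion αLΔT = 19.3e-6 · 6570 · 122 = 15.47 mm.
The walls impose strain ε = −(15.47)/6570 = -2.3546e-03; σ = Eε = 109000 · -2.3546e-03 = -256.7 MPa.

-257 MPa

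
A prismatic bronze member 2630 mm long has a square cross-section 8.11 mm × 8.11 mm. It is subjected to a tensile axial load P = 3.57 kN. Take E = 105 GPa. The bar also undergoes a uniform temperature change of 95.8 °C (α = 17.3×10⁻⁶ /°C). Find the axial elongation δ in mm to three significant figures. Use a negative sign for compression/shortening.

5.72 mm

A = 65.77 mm².
δ_mech = NL/(AE) = 3570·2630/(65.77·105000) = 1.36 mm.
δ_thermal = αLΔT = 17.3e-6·2630·95.8 = 4.359 mm.
δ = δ_mech + δ_thermal = 5.718 mm.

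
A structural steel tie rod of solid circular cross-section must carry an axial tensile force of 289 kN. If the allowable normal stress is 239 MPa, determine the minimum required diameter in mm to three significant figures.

Required area A ≥ P/σ_allow = 289000/239 = 1209 mm².
For a solid circular section, d ≥ √(4A/π) = 39.24 mm.

39.2 mm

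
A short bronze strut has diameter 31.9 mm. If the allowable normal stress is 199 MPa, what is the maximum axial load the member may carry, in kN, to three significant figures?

A = 799.2 mm².
P_max = σ_allow · A = 199 · 799.2 = 159000 N = 159 kN.

159 kN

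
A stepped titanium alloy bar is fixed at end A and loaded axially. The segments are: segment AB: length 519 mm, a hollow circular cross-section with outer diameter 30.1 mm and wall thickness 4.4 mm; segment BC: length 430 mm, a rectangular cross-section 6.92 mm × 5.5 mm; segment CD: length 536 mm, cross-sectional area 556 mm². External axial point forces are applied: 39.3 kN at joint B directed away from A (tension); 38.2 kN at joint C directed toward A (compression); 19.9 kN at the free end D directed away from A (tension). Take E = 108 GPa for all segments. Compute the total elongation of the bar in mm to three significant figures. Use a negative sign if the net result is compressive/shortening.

Internal axial forces (sectioning from the free end, tension +): N_CD = 19.9 kN, N_BC = -18.3 kN, N_AB = 21 kN.
A_AB = 355.3 mm².
A_BC = 38.06 mm².
δ_AB = 21000·519/(355.3·108000) = 0.2841 mm
δ_BC = -18300·430/(38.06·108000) = -1.914 mm
δ_CD = 19900·536/(556·108000) = 0.1776 mm
δ = Σδ_i = -1.453 mm.

-1.45 mm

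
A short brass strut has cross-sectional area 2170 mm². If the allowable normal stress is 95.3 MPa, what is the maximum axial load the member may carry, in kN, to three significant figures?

207 kN

P_max = σ_allow · A = 95.3 · 2170 = 206800 N = 206.8 kN.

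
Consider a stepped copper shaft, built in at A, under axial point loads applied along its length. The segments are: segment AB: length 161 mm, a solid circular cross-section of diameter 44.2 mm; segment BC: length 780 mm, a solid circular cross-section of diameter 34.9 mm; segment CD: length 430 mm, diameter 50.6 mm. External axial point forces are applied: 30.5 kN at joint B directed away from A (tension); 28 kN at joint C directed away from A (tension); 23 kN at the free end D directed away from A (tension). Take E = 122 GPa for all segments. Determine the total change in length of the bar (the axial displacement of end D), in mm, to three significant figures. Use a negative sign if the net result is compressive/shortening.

Internal axial forces (sectioning from the free end, tension +): N_CD = 23 kN, N_BC = 51 kN, N_AB = 81.5 kN.
A_AB = 1534 mm².
A_BC = 956.6 mm².
A_CD = 2011 mm².
δ_AB = 81500·161/(1534·122000) = 0.0701 mm
δ_BC = 51000·780/(956.6·122000) = 0.3409 mm
δ_CD = 23000·430/(2011·122000) = 0.04031 mm
δ = Σδ_i = 0.4513 mm.

0.451 mm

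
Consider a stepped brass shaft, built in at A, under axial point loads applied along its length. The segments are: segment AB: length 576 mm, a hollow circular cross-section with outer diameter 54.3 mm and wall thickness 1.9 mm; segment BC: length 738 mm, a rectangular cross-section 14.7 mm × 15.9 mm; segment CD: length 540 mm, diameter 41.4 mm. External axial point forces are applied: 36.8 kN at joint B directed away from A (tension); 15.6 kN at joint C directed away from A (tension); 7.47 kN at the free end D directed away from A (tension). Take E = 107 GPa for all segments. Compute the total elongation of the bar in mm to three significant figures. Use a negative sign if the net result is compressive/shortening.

1.74 mm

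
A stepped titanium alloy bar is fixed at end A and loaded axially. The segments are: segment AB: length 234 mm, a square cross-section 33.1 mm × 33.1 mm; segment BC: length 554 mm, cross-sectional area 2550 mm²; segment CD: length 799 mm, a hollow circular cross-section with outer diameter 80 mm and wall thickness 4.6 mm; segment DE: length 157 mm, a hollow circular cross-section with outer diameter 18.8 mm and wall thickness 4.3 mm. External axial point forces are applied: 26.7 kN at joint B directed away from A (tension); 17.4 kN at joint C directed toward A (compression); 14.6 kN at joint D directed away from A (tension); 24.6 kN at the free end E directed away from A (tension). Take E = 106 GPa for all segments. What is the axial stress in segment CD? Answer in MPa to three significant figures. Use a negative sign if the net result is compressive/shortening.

Internal axial forces (sectioning from the free end, tension +): N_DE = 24.6 kN, N_CD = 39.2 kN, N_BC = 21.8 kN, N_AB = 48.5 kN.
A_CD = 1090 mm².
σ_CD = N_CD/A_CD = 39200/1090 = 35.98 MPa.

36.0 MPa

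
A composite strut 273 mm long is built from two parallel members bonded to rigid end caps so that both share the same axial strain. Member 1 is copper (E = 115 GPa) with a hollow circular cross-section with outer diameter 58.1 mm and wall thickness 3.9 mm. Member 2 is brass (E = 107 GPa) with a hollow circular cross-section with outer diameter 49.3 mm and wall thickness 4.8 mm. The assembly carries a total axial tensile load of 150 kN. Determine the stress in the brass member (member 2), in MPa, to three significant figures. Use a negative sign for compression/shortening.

108 MPa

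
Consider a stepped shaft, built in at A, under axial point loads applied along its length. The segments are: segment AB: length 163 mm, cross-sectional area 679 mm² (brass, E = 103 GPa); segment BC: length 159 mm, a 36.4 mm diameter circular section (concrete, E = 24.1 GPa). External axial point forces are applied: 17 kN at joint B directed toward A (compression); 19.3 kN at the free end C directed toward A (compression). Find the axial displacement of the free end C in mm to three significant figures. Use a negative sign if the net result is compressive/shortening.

Internal axial forces (sectioning from the free end, tension +): N_BC = -19.3 kN, N_AB = -36.3 kN.
A_BC = 1041 mm².
δ_AB = -36300·163/(679·103000) = -0.0846 mm
δ_BC = -19300·159/(1041·24100) = -0.1224 mm
δ = Σδ_i = -0.207 mm.

-0.207 mm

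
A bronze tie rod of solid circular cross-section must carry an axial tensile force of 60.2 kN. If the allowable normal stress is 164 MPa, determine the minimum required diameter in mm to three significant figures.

21.6 mm

Required area A ≥ P/σ_allow = 60200/164 = 367.1 mm².
For a solid circular section, d ≥ √(4A/π) = 21.62 mm.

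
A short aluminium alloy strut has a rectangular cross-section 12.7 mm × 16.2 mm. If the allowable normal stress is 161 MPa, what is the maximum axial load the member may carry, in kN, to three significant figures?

A = 205.7 mm².
P_max = σ_allow · A = 161 · 205.7 = 33120 N = 33.12 kN.

33.1 kN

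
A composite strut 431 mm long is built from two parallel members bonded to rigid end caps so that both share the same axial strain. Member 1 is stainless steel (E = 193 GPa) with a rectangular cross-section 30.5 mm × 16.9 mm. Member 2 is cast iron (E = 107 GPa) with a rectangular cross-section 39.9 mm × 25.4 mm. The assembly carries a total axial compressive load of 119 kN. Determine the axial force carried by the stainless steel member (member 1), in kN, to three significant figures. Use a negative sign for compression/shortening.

A_1 = 515.4 mm².
A_2 = 1013 mm².
Equal strain + equilibrium ⇒ each member carries load in proportion to AE: A₁E₁ = 99480000 N, A₂E₂ = 108400000 N, ΣAE = 207900000 N.
F₁ = P·A₁E₁/ΣAE = -119000·99480000/207900000 = -56940 N.

-56.9 kN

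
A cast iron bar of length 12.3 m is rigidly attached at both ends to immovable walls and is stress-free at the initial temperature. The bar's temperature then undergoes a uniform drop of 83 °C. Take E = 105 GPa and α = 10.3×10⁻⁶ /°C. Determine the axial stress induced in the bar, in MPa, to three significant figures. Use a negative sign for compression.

Free thermal expansion αLΔT = 10.3e-6 · 12300 · -83 = -10.52 mm.
The walls impose strain ε = −(-10.52)/12300 = 8.5490e-04; σ = Eε = 105000 · 8.5490e-04 = 89.76 MPa.

89.8 MPa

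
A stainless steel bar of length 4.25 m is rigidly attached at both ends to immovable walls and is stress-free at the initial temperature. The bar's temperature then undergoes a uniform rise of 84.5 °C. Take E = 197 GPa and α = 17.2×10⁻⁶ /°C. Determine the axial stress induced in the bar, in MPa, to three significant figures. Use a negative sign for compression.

Free thermal expansion αLΔT = 17.2e-6 · 4250 · 84.5 = 6.177 mm.
The walls impose strain ε = −(6.177)/4250 = -1.4534e-03; σ = Eε = 197000 · -1.4534e-03 = -286.3 MPa.

-286 MPa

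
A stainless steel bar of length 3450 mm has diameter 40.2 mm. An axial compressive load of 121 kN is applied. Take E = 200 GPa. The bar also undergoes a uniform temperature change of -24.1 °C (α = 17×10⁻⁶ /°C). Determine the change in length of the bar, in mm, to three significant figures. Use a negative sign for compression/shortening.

A = 1269 mm².
δ_mech = NL/(AE) = -121000·3450/(1269·200000) = -1.644 mm.
δ_thermal = αLΔT = 17e-6·3450·-24.1 = -1.413 mm.
δ = δ_mech + δ_thermal = -3.058 mm.

-3.06 mm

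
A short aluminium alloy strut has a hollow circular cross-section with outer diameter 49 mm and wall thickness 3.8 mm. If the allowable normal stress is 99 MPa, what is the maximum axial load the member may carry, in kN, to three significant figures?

53.4 kN

A = 539.6 mm².
P_max = σ_allow · A = 99 · 539.6 = 53420 N = 53.42 kN.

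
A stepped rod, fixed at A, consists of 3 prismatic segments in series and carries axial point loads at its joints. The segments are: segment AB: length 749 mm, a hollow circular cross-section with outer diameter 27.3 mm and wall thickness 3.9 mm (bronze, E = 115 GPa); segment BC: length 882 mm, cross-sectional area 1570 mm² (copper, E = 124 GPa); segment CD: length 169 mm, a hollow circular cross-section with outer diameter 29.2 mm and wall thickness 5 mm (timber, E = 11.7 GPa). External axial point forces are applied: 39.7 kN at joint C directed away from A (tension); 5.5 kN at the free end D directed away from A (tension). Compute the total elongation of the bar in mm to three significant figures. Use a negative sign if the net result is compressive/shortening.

Internal axial forces (sectioning from the free end, tension +): N_CD = 5.5 kN, N_BC = 45.2 kN, N_AB = 45.2 kN.
A_AB = 286.7 mm².
A_CD = 380.1 mm².
δ_AB = 45200·749/(286.7·115000) = 1.027 mm
δ_BC = 45200·882/(1570·124000) = 0.2048 mm
δ_CD = 5500·169/(380.1·11700) = 0.209 mm
δ = Σδ_i = 1.441 mm.

1.44 mm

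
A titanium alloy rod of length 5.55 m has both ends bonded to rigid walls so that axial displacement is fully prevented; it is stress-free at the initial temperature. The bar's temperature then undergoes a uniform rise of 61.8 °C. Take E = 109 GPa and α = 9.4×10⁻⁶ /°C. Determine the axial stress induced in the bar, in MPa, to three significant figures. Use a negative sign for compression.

Free thermal expansion αLΔT = 9.4e-6 · 5550 · 61.8 = 3.224 mm.
The walls impose strain ε = −(3.224)/5550 = -5.8092e-04; σ = Eε = 109000 · -5.8092e-04 = -63.32 MPa.

-63.3 MPa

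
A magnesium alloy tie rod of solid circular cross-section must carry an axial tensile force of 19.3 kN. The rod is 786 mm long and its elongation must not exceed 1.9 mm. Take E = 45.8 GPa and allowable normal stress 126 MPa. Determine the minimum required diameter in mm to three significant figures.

Required area A ≥ P/σ_allow = 19300/126 = 153.2 mm².
For a solid circular section, d ≥ √(4A/π) = 13.97 mm.
Elongation limit: A ≥ PL/(Eδ_allow) = 19300·786/(45800·1.9) = 174.3 mm² ⇒ d ≥ 14.9 mm.
The elongation limit governs.

14.9 mm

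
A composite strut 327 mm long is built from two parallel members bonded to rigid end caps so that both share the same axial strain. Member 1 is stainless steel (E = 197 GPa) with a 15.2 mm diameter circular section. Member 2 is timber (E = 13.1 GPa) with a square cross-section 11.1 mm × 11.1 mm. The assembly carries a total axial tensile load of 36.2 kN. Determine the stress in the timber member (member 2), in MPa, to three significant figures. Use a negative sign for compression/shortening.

12.7 MPa

A_1 = 181.5 mm².
A_2 = 123.2 mm².
Equal strain + equilibrium ⇒ each member carries load in proportion to AE: A₁E₁ = 35750000 N, A₂E₂ = 1614000 N, ΣAE = 37360000 N.
σ₂ = P·E₂/ΣAE = 36200·13100/37360000 = 12.69 MPa.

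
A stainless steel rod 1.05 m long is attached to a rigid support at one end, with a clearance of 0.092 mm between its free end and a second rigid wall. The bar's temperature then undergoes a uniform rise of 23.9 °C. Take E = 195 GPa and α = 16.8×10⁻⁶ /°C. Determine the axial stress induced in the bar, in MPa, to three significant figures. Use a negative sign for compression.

Free thermal expansion αLΔT = 16.8e-6 · 1050 · 23.9 = 0.4216 mm.
The walls engage after the gap closes; constrained expansion = 0.4216 − 0.092 = 0.3296 mm.
The walls impose strain ε = −(0.3296)/1050 = -3.1390e-04; σ = Eε = 195000 · -3.1390e-04 = -61.21 MPa.

-61.2 MPa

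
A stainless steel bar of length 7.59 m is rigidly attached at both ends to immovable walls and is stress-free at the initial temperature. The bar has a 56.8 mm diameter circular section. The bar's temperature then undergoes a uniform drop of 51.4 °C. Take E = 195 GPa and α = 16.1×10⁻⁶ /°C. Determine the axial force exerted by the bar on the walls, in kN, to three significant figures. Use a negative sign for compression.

Free thermal expansion αLΔT = 16.1e-6 · 7590 · -51.4 = -6.281 mm.
The walls impose strain ε = −(-6.281)/7590 = 8.2754e-04; σ = Eε = 195000 · 8.2754e-04 = 161.4 MPa.
Wall reaction R = σ·A = 161.4·2534 = 408900 N = 408.9 kN.

409 kN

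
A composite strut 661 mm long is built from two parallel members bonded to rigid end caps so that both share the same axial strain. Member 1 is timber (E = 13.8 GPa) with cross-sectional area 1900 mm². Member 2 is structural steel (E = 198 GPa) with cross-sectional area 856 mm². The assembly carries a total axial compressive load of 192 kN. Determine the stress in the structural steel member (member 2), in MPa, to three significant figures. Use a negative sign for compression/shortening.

-194 MPa

Equal strain + equilibrium ⇒ each member carries load in proportion to AE: A₁E₁ = 26220000 N, A₂E₂ = 169500000 N, ΣAE = 195700000 N.
σ₂ = P·E₂/ΣAE = -192000·198000/195700000 = -194.2 MPa.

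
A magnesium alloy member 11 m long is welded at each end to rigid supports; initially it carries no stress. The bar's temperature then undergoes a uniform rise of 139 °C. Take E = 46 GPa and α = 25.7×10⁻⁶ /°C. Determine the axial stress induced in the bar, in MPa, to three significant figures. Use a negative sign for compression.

-164 MPa

Free thermal expansion αLΔT = 25.7e-6 · 11000 · 139 = 39.3 mm.
The walls impose strain ε = −(39.3)/11000 = -3.5723e-03; σ = Eε = 46000 · -3.5723e-03 = -164.3 MPa.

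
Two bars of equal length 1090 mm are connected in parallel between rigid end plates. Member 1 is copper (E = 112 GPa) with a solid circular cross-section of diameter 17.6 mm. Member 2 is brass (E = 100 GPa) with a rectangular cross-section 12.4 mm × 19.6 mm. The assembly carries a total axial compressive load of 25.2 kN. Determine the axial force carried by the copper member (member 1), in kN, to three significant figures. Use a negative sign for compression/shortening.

-13.3 kN

A_1 = 243.3 mm².
A_2 = 243 mm².
Equal strain + equilibrium ⇒ each member carries load in proportion to AE: A₁E₁ = 27250000 N, A₂E₂ = 24300000 N, ΣAE = 51550000 N.
F₁ = P·A₁E₁/ΣAE = -25200·27250000/51550000 = -13320 N.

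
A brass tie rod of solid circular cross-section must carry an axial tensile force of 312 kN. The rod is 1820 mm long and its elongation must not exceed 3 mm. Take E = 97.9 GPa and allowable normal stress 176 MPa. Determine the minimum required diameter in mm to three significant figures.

Required area A ≥ P/σ_allow = 312000/176 = 1773 mm².
For a solid circular section, d ≥ √(4A/π) = 47.51 mm.
Elongation limit: A ≥ PL/(Eδ_allow) = 312000·1820/(97900·3) = 1933 mm² ⇒ d ≥ 49.62 mm.
The elongation limit governs.

49.6 mm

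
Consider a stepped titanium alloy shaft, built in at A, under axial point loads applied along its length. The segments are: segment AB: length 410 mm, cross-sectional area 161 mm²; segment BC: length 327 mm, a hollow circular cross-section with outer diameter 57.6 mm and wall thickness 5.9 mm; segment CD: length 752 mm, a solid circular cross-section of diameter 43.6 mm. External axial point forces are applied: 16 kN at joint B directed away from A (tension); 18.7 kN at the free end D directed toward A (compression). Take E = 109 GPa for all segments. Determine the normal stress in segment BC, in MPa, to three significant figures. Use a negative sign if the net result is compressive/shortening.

Internal axial forces (sectioning from the free end, tension +): N_CD = -18.7 kN, N_BC = -18.7 kN, N_AB = -2.7 kN.
A_BC = 958.3 mm².
σ_BC = N_BC/A_BC = -18700/958.3 = -19.51 MPa.

-19.5 MPa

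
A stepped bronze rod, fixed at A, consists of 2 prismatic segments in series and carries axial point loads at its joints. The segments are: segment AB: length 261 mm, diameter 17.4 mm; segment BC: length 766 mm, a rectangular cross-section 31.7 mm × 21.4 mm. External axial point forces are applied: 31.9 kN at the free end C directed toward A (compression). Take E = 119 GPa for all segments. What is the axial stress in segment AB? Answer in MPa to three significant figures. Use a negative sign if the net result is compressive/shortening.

-134 MPa

Internal axial forces (sectioning from the free end, tension +): N_BC = -31.9 kN, N_AB = -31.9 kN.
A_AB = 237.8 mm².
σ_AB = N_AB/A_AB = -31900/237.8 = -134.2 MPa.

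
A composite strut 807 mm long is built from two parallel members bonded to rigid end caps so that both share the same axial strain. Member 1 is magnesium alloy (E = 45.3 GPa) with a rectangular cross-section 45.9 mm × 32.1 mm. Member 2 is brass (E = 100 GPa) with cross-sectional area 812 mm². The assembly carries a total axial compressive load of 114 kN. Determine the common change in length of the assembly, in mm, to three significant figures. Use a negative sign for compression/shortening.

A_1 = 1473 mm².
Equal strain + equilibrium ⇒ each member carries load in proportion to AE: A₁E₁ = 66740000 N, A₂E₂ = 81200000 N, ΣAE = 147900000 N.
δ = PL/ΣAE = -114000·807/147900000 = -0.6218 mm.

-0.622 mm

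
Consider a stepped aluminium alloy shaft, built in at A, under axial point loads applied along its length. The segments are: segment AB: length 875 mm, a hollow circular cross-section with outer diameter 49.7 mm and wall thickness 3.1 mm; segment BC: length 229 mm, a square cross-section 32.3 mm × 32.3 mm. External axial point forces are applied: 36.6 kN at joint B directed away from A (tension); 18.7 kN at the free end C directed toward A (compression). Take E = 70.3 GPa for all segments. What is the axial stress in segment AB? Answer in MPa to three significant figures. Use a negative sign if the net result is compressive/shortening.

Internal axial forces (sectioning from the free end, tension +): N_BC = -18.7 kN, N_AB = 17.9 kN.
A_AB = 453.8 mm².
σ_AB = N_AB/A_AB = 17900/453.8 = 39.44 MPa.

39.4 MPa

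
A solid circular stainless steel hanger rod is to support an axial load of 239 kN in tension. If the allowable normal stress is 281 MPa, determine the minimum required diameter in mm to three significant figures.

32.9 mm

Required area A ≥ P/σ_allow = 239000/281 = 850.5 mm².
For a solid circular section, d ≥ √(4A/π) = 32.91 mm.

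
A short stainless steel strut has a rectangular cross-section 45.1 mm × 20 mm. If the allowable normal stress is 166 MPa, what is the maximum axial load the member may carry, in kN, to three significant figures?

150 kN

A = 902 mm².
P_max = σ_allow · A = 166 · 902 = 149700 N = 149.7 kN.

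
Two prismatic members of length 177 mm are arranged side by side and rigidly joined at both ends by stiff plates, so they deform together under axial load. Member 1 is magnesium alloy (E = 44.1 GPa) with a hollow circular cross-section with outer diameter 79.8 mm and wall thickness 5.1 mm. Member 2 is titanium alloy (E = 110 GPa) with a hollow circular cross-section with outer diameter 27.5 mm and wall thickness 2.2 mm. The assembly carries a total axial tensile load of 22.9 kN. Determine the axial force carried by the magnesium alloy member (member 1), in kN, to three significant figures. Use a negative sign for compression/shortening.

A_1 = 1197 mm².
A_2 = 174.9 mm².
Equal strain + equilibrium ⇒ each member carries load in proportion to AE: A₁E₁ = 52780000 N, A₂E₂ = 19230000 N, ΣAE = 72020000 N.
F₁ = P·A₁E₁/ΣAE = 22900·52780000/72020000 = 16780 N.

16.8 kN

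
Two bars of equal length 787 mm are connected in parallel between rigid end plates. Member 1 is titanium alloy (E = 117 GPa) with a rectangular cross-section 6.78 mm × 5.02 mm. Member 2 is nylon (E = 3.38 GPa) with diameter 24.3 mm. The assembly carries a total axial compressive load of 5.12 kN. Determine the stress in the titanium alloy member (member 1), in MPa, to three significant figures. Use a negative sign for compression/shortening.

-108 MPa

A_1 = 34.04 mm².
A_2 = 463.8 mm².
Equal strain + equilibrium ⇒ each member carries load in proportion to AE: A₁E₁ = 3982000 N, A₂E₂ = 1568000 N, ΣAE = 5550000 N.
σ₁ = P·E₁/ΣAE = -5120·117000/5550000 = -107.9 MPa.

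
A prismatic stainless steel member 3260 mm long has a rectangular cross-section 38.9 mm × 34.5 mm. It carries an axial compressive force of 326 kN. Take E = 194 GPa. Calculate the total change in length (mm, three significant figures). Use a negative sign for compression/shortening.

-4.08 mm

A = 1342 mm².
δ_mech = NL/(AE) = -326000·3260/(1342·194000) = -4.082 mm.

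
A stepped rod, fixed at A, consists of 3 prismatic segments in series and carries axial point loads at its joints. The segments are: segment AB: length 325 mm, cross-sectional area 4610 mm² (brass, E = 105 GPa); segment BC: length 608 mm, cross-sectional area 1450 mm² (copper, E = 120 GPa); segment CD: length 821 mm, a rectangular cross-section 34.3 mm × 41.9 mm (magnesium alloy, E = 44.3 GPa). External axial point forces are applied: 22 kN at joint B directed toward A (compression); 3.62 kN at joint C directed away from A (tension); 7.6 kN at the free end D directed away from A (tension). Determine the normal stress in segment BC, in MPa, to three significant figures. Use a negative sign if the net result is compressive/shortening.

Internal axial forces (sectioning from the free end, tension +): N_CD = 7.6 kN, N_BC = 11.22 kN, N_AB = -10.78 kN.
σ_BC = N_BC/A_BC = 11220/1450 = 7.738 MPa.

7.74 MPa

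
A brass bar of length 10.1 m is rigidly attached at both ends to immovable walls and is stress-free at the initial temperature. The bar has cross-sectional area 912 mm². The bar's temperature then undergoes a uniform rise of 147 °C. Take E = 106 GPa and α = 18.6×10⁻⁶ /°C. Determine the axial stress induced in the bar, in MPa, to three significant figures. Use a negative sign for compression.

-290 MPa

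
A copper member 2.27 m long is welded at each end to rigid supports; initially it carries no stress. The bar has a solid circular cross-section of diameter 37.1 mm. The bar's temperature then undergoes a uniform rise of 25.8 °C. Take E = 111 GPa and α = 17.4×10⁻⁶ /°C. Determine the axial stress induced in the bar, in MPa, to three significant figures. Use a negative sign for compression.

Free thermal expansion αLΔT = 17.4e-6 · 2270 · 25.8 = 1.019 mm.
The walls impose strain ε = −(1.019)/2270 = -4.4892e-04; σ = Eε = 111000 · -4.4892e-04 = -49.83 MPa.

-49.8 MPa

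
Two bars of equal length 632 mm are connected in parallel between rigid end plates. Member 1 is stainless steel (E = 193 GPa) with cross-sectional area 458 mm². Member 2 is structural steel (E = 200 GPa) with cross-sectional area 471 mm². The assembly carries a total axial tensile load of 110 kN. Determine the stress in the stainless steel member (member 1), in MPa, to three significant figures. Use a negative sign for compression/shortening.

Equal strain + equilibrium ⇒ each member carries load in proportion to AE: A₁E₁ = 88390000 N, A₂E₂ = 94200000 N, ΣAE = 182600000 N.
σ₁ = P·E₁/ΣAE = 110000·193000/182600000 = 116.3 MPa.

116 MPa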